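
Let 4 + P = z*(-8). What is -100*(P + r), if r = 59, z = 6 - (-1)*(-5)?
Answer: -4700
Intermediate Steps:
z = 1 (z = 6 - 1*5 = 6 - 5 = 1)
P = -12 (P = -4 + 1*(-8) = -4 - 8 = -12)
-100*(P + r) = -100*(-12 + 59) = -100*47 = -4700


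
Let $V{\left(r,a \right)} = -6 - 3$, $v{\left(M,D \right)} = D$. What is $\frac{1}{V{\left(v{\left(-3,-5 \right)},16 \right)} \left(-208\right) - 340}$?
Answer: $\frac{1}{1532} \approx 0.00065274$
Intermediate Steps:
$V{\left(r,a \right)} = -9$
$\frac{1}{V{\left(v{\left(-3,-5 \right)},16 \right)} \left(-208\right) - 340} = \frac{1}{\left(-9\right) \left(-208\right) - 340} = \frac{1}{1872 - 340} = \frac{1}{1532}$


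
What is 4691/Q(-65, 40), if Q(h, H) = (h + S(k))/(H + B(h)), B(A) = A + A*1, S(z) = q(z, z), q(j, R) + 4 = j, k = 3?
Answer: 70365/11 ≈ 6396.8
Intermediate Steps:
q(j, R) = -4 + j
S(z) = -4 + z
B(A) = 2*A (B(A) = A + A = 2*A)
Q(h, H) = (-1 + h)/(H + 2*h) (Q(h, H) = (h + (-4 + 3))/(H + 2*h) = (h - 1)/(H + 2*h) = (-1 + h)/(H + 2*h))
4691/Q(-65, 40) = 4691/(((-1 - 65)/(40 + 2*(-65)))) = 4691/((-66/(40 - 130))) = 4691/((-66/(-90))) = 4691/((-1/90*(-66))) = 4691/(11/15) = 4691*(15/11) = 70365/11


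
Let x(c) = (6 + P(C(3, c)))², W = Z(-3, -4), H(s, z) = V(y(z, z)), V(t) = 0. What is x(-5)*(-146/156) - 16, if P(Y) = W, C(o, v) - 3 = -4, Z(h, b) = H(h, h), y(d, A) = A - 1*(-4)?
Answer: -646/13 ≈ -49.692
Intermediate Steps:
y(d, A) = 4 + A (y(d, A) = A + 4 = 4 + A)
H(s, z) = 0
Z(h, b) = 0
W = 0
C(o, v) = -1 (C(o, v) = 3 - 4 = -1)
P(Y) = 0
x(c) = 36 (x(c) = (6 + 0)² = 6² = 36)
x(-5)*(-146/156) - 16 = 36*(-146/156) - 16 = 36*(-146*1/156) - 16 = 36*(-73/78) - 16 = -438/13 - 16 = -646/13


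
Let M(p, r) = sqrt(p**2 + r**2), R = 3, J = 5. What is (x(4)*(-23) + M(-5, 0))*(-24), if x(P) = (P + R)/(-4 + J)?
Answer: 3744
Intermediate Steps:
x(P) = 3 + P (x(P) = (P + 3)/(-4 + 5) = (3 + P)/1 = (3 + P)*1 = 3 + P)
(x(4)*(-23) + M(-5, 0))*(-24) = ((3 + 4)*(-23) + sqrt((-5)**2 + 0**2))*(-24) = (7*(-23) + sqrt(25 + 0))*(-24) = (-161 + sqrt(25))*(-24) = (-161 + 5)*(-24) = -156*(-24) = 3744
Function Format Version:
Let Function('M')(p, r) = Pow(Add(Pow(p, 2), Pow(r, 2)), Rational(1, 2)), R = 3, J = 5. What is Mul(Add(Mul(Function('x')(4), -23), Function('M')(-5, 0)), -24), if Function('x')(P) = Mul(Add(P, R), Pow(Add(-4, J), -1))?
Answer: 3744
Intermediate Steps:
Function('x')(P) = Add(3, P) (Function('x')(P) = Mul(Add(P, 3), Pow(Add(-4, 5), -1)) = Mul(Add(3, P), Pow(1, -1)) = Mul(Add(3, P), 1) = Add(3, P))
Mul(Add(Mul(Function('x')(4), -23), Function('M')(-5, 0)), -24) = Mul(Add(Mul(Add(3, 4), -23), Pow(Add(Pow(-5, 2), Pow(0, 2)), Rational(1, 2))), -24) = Mul(Add(Mul(7, -23), Pow(Add(25, 0), Rational(1, 2))), -24) = Mul(Add(-161, Pow(25, Rational(1, 2))), -24) = Mul(Add(-161, 5), -24) = Mul(-156, -24) = 3744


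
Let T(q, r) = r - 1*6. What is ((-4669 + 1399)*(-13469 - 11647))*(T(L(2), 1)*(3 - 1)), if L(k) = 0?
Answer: -821293200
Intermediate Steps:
T(q, r) = -6 + r (T(q, r) = r - 6 = -6 + r)
((-4669 + 1399)*(-13469 - 11647))*(T(L(2), 1)*(3 - 1)) = ((-4669 + 1399)*(-13469 - 11647))*((-6 + 1)*(3 - 1)) = (-3270*(-25116))*(-5*2) = 82129320*(-10) = -821293200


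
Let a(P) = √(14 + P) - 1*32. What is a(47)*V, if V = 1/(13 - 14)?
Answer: 32 - √61 ≈ 24.190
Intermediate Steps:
V = -1 (V = 1/(-1) = -1)
a(P) = -32 + √(14 + P) (a(P) = √(14 + P) - 32 = -32 + √(14 + P))
a(47)*V = (-32 + √(14 + 47))*(-1) = (-32 + √61)*(-1) = 32 - √61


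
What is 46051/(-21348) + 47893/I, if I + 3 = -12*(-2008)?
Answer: -9676331/57148596 ≈ -0.16932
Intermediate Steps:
I = 24093 (I = -3 - 12*(-2008) = -3 + 24096 = 24093)
46051/(-21348) + 47893/I = 46051/(-21348) + 47893/24093 = 46051*(-1/21348) + 47893*(1/24093) = -46051/21348 + 47893/24093 = -9676331/57148596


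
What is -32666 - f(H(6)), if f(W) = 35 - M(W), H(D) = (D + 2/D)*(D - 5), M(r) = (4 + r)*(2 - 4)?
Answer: -98165/3 ≈ -32722.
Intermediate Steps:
M(r) = -8 - 2*r (M(r) = (4 + r)*(-2) = -8 - 2*r)
H(D) = (-5 + D)*(D + 2/D) (H(D) = (D + 2/D)*(-5 + D) = (-5 + D)*(D + 2/D))
f(W) = 43 + 2*W (f(W) = 35 - (-8 - 2*W) = 35 + (8 + 2*W) = 43 + 2*W)
-32666 - f(H(6)) = -32666 - (43 + 2*(2 + 6² - 10/6 - 5*6)) = -32666 - (43 + 2*(2 + 36 - 10*⅙ - 30)) = -32666 - (43 + 2*(2 + 36 - 5/3 - 30)) = -32666 - (43 + 2*(19/3)) = -32666 - (43 + 38/3) = -32666 - 1*167/3 = -32666 - 167/3 = -98165/3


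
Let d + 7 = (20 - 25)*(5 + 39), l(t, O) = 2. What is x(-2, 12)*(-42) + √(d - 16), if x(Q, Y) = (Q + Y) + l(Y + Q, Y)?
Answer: -504 + 9*I*√3 ≈ -504.0 + 15.588*I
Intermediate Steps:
x(Q, Y) = 2 + Q + Y (x(Q, Y) = (Q + Y) + 2 = 2 + Q + Y)
d = -227 (d = -7 + (20 - 25)*(5 + 39) = -7 - 5*44 = -7 - 220 = -227)
x(-2, 12)*(-42) + √(d - 16) = (2 - 2 + 12)*(-42) + √(-227 - 16) = 12*(-42) + √(-243) = -504 + 9*I*√3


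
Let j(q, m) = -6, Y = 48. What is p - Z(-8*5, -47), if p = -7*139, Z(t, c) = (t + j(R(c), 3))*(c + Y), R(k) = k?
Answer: -927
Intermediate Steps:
Z(t, c) = (-6 + t)*(48 + c) (Z(t, c) = (t - 6)*(c + 48) = (-6 + t)*(48 + c))
p = -973
p - Z(-8*5, -47) = -973 - (-288 - 6*(-47) + 48*(-8*5) - (-376)*5) = -973 - (-288 + 282 + 48*(-40) - 47*(-40)) = -973 - (-288 + 282 - 1920 + 1880) = -973 - 1*(-46) = -973 + 46 = -927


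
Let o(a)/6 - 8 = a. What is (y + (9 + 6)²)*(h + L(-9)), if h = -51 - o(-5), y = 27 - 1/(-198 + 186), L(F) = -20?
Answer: -269225/12 ≈ -22435.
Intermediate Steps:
o(a) = 48 + 6*a
y = 325/12 (y = 27 - 1/(-12) = 27 - 1*(-1/12) = 27 + 1/12 = 325/12 ≈ 27.083)
h = -69 (h = -51 - (48 + 6*(-5)) = -51 - (48 - 30) = -51 - 1*18 = -51 - 18 = -69)
(y + (9 + 6)²)*(h + L(-9)) = (325/12 + (9 + 6)²)*(-69 - 20) = (325/12 + 15²)*(-89) = (325/12 + 225)*(-89) = (3025/12)*(-89) = -269225/12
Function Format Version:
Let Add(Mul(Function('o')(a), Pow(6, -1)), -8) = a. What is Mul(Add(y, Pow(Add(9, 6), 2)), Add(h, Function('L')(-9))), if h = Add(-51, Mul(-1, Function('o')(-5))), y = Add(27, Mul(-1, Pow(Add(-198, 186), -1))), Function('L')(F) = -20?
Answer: Rational(-269225, 12) ≈ -22435.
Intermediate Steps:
Function('o')(a) = Add(48, Mul(6, a))
y = Rational(325, 12) (y = Add(27, Mul(-1, Pow(-12, -1))) = Add(27, Mul(-1, Rational(-1, 12))) = Add(27, Rational(1, 12)) = Rational(325, 12) ≈ 27.083)
h = -69 (h = Add(-51, Mul(-1, Add(48, Mul(6, -5)))) = Add(-51, Mul(-1, Add(48, -30))) = Add(-51, Mul(-1, 18)) = Add(-51, -18) = -69)
Mul(Add(y, Pow(Add(9, 6), 2)), Add(h, Function('L')(-9))) = Mul(Add(Rational(325, 12), Pow(Add(9, 6), 2)), Add(-69, -20)) = Mul(Add(Rational(325, 12), Pow(15, 2)), -89) = Mul(Add(Rational(325, 12), 225), -89) = Mul(Rational(3025, 12), -89) = Rational(-269225, 12)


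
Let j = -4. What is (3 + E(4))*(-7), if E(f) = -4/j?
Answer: -28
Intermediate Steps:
E(f) = 1 (E(f) = -4/(-4) = -4*(-¼) = 1)
(3 + E(4))*(-7) = (3 + 1)*(-7) = 4*(-7) = -28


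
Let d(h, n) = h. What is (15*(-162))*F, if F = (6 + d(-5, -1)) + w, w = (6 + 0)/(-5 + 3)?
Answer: 4860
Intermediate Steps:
w = -3 (w = 6/(-2) = 6*(-½) = -3)
F = -2 (F = (6 - 5) - 3 = 1 - 3 = -2)
(15*(-162))*F = (15*(-162))*(-2) = -2430*(-2) = 4860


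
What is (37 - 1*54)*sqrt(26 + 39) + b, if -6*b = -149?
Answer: 149/6 - 17*sqrt(65) ≈ -112.23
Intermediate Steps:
b = 149/6 (b = -1/6*(-149) = 149/6 ≈ 24.833)
(37 - 1*54)*sqrt(26 + 39) + b = (37 - 1*54)*sqrt(26 + 39) + 149/6 = (37 - 54)*sqrt(65) + 149/6 = -17*sqrt(65) + 149/6 = 149/6 - 17*sqrt(65)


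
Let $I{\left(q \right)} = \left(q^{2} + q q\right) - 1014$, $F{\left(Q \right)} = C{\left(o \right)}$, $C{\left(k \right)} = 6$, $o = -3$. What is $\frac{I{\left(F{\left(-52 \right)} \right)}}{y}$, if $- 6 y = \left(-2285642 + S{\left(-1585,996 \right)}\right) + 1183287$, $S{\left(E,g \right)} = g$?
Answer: $- \frac{5652}{1101359} \approx -0.0051318$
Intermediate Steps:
$F{\left(Q \right)} = 6$
$I{\left(q \right)} = -1014 + 2 q^{2}$ ($I{\left(q \right)} = \left(q^{2} + q^{2}\right) - 1014 = 2 q^{2} - 1014 = -1014 + 2 q^{2}$)
$y = \frac{1101359}{6}$ ($y = - \frac{\left(-2285642 + 996\right) + 1183287}{6} = - \frac{-2284646 + 1183287}{6} = \left(- \frac{1}{6}\right) \left(-1101359\right) = \frac{1101359}{6} \approx 1.8356 \cdot 10^{5}$)
$\frac{I{\left(F{\left(-52 \right)} \right)}}{y} = \frac{-1014 + 2 \cdot 6^{2}}{\frac{1101359}{6}} = \left(-1014 + 2 \cdot 36\right) \frac{6}{1101359} = \left(-1014 + 72\right) \frac{6}{1101359} = \left(-942\right) \frac{6}{1101359} = - \frac{5652}{1101359}$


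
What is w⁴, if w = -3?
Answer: 81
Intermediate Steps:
w⁴ = (-3)⁴ = 81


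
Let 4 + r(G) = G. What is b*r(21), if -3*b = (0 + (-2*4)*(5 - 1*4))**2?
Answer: -1088/3 ≈ -362.67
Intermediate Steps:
r(G) = -4 + G
b = -64/3 (b = -(0 + (-2*4)*(5 - 1*4))**2/3 = -(0 - 8*(5 - 4))**2/3 = -(0 - 8*1)**2/3 = -(0 - 8)**2/3 = -1/3*(-8)**2 = -1/3*64 = -64/3 ≈ -21.333)
b*r(21) = -64*(-4 + 21)/3 = -64/3*17 = -1088/3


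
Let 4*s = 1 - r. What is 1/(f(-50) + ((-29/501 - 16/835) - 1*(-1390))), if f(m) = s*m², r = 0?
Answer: 2505/5047382 ≈ 0.00049630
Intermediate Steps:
s = ¼ (s = (1 - 1*0)/4 = (1 + 0)/4 = (¼)*1 = ¼ ≈ 0.25000)
f(m) = m²/4
1/(f(-50) + ((-29/501 - 16/835) - 1*(-1390))) = 1/((¼)*(-50)² + ((-29/501 - 16/835) - 1*(-1390))) = 1/((¼)*2500 + ((-29*1/501 - 16*1/835) + 1390)) = 1/(625 + ((-29/501 - 16/835) + 1390)) = 1/(625 + (-193/2505 + 1390)) = 1/(625 + 3481757/2505) = 1/(5047382/2505) = 2505/5047382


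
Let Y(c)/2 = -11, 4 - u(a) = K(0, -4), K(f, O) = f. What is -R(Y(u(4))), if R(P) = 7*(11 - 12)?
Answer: 7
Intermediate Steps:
u(a) = 4 (u(a) = 4 - 1*0 = 4 + 0 = 4)
Y(c) = -22 (Y(c) = 2*(-11) = -22)
R(P) = -7 (R(P) = 7*(-1) = -7)
-R(Y(u(4))) = -1*(-7) = 7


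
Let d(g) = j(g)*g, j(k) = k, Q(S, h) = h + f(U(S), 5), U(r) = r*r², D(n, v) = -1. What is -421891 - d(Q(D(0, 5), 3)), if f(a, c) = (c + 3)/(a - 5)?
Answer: -3797044/9 ≈ -4.2189e+5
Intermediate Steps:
U(r) = r³
f(a, c) = (3 + c)/(-5 + a)
Q(S, h) = h + 8/(-5 + S³) (Q(S, h) = h + (3 + 5)/(-5 + S³) = h + 8/(-5 + S³))
d(g) = g² (d(g) = g*g = g²)
-421891 - d(Q(D(0, 5), 3)) = -421891 - ((8 + 3*(-5 + (-1)³))/(-5 + (-1)³))² = -421891 - ((8 + 3*(-5 - 1))/(-5 - 1))² = -421891 - ((8 + 3*(-6))/(-6))² = -421891 - (-(8 - 18)/6)² = -421891 - (-⅙*(-10))² = -421891 - (5/3)² = -421891 - 1*25/9 = -421891 - 25/9 = -3797044/9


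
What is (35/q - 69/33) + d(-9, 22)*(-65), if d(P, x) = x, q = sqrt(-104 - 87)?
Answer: -15753/11 - 35*I*sqrt(191)/191 ≈ -1432.1 - 2.5325*I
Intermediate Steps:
q = I*sqrt(191) (q = sqrt(-191) = I*sqrt(191) ≈ 13.82*I)
(35/q - 69/33) + d(-9, 22)*(-65) = (35/((I*sqrt(191))) - 69/33) + 22*(-65) = (35*(-I*sqrt(191)/191) - 69*1/33) - 1430 = (-35*I*sqrt(191)/191 - 23/11) - 1430 = (-23/11 - 35*I*sqrt(191)/191) - 1430 = -15753/11 - 35*I*sqrt(191)/191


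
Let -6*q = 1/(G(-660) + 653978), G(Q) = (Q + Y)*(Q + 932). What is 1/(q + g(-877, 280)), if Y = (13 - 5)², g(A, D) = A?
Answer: -2951196/2588198893 ≈ -0.0011403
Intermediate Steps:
Y = 64 (Y = 8² = 64)
G(Q) = (64 + Q)*(932 + Q) (G(Q) = (Q + 64)*(Q + 932) = (64 + Q)*(932 + Q))
q = -1/2951196 (q = -1/(6*((59648 + (-660)² + 996*(-660)) + 653978)) = -1/(6*((59648 + 435600 - 657360) + 653978)) = -1/(6*(-162112 + 653978)) = -⅙/491866 = -⅙*1/491866 = -1/2951196 ≈ -3.3885e-7)
1/(q + g(-877, 280)) = 1/(-1/2951196 - 877) = 1/(-2588198893/2951196) = -2951196/2588198893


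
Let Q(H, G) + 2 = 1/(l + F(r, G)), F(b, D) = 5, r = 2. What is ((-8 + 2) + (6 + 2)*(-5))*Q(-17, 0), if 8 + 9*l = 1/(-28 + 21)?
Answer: 3473/43 ≈ 80.767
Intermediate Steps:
l = -19/21 (l = -8/9 + 1/(9*(-28 + 21)) = -8/9 + (⅑)/(-7) = -8/9 + (⅑)*(-⅐) = -8/9 - 1/63 = -19/21 ≈ -0.90476)
Q(H, G) = -151/86 (Q(H, G) = -2 + 1/(-19/21 + 5) = -2 + 1/(86/21) = -2 + 21/86 = -151/86)
((-8 + 2) + (6 + 2)*(-5))*Q(-17, 0) = ((-8 + 2) + (6 + 2)*(-5))*(-151/86) = (-6 + 8*(-5))*(-151/86) = (-6 - 40)*(-151/86) = -46*(-151/86) = 3473/43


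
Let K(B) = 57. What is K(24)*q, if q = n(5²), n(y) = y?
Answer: 1425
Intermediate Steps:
q = 25 (q = 5² = 25)
K(24)*q = 57*25 = 1425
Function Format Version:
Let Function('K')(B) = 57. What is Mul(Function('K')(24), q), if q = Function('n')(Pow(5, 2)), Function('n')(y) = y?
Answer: 1425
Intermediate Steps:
q = 25 (q = Pow(5, 2) = 25)
Mul(Function('K')(24), q) = Mul(57, 25) = 1425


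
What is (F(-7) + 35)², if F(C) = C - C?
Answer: 1225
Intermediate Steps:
F(C) = 0
(F(-7) + 35)² = (0 + 35)² = 35² = 1225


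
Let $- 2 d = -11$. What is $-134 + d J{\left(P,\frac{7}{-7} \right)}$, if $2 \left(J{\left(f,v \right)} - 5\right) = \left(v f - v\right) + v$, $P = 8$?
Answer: $- \frac{257}{2} \approx -128.5$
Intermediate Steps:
$d = \frac{11}{2}$ ($d = \left(- \frac{1}{2}\right) \left(-11\right) = \frac{11}{2} \approx 5.5$)
$J{\left(f,v \right)} = 5 + \frac{f v}{2}$ ($J{\left(f,v \right)} = 5 + \frac{\left(v f - v\right) + v}{2} = 5 + \frac{\left(f v - v\right) + v}{2} = 5 + \frac{\left(- v + f v\right) + v}{2} = 5 + \frac{f v}{2}$)
$-134 + d J{\left(P,\frac{7}{-7} \right)} = -134 + \frac{11 \left(5 + \frac{1}{2} \cdot 8 \frac{7}{-7}\right)}{2} = -134 + \frac{11 \left(5 + \frac{1}{2} \cdot 8 \cdot 7 \left(- \frac{1}{7}\right)\right)}{2} = -134 + \frac{11 \left(5 + \frac{1}{2} \cdot 8 \left(-1\right)\right)}{2} = -134 + \frac{11 \left(5 - 4\right)}{2} = -134 + \frac{11}{2} \cdot 1 = -134 + \frac{11}{2} = - \frac{257}{2}$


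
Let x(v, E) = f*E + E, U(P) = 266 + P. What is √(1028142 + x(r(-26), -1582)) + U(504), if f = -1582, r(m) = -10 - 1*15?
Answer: 770 + 2*√882321 ≈ 2648.6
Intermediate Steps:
r(m) = -25 (r(m) = -10 - 15 = -25)
x(v, E) = -1581*E (x(v, E) = -1582*E + E = -1581*E)
√(1028142 + x(r(-26), -1582)) + U(504) = √(1028142 - 1581*(-1582)) + (266 + 504) = √(1028142 + 2501142) + 770 = √3529284 + 770 = 2*√882321 + 770 = 770 + 2*√882321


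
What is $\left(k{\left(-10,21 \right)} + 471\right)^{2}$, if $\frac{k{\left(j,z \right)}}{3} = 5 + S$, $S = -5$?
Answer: $221841$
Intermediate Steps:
$k{\left(j,z \right)} = 0$ ($k{\left(j,z \right)} = 3 \left(5 - 5\right) = 3 \cdot 0 = 0$)
$\left(k{\left(-10,21 \right)} + 471\right)^{2} = \left(0 + 471\right)^{2} = 471^{2} = 221841$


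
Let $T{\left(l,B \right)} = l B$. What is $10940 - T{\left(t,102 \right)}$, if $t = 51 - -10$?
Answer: $4718$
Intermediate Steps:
$t = 61$ ($t = 51 + 10 = 61$)
$T{\left(l,B \right)} = B l$
$10940 - T{\left(t,102 \right)} = 10940 - 102 \cdot 61 = 10940 - 6222 = 4718$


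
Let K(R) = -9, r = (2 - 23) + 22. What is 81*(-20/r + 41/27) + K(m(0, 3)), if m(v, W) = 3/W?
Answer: -1506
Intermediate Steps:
r = 1 (r = -21 + 22 = 1)
81*(-20/r + 41/27) + K(m(0, 3)) = 81*(-20/1 + 41/27) - 9 = 81*(-20*1 + 41*(1/27)) - 9 = 81*(-20 + 41/27) - 9 = 81*(-499/27) - 9 = -1497 - 9 = -1506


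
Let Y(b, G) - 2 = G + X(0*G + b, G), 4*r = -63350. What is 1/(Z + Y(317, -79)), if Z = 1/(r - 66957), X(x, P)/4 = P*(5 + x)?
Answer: -165589/16861762283 ≈ -9.8204e-6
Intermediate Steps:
r = -31675/2 (r = (1/4)*(-63350) = -31675/2 ≈ -15838.)
X(x, P) = 4*P*(5 + x) (X(x, P) = 4*(P*(5 + x)) = 4*P*(5 + x))
Z = -2/165589 (Z = 1/(-31675/2 - 66957) = 1/(-165589/2) = -2/165589 ≈ -1.2078e-5)
Y(b, G) = 2 + G + 4*G*(5 + b) (Y(b, G) = 2 + (G + 4*G*(5 + (0*G + b))) = 2 + (G + 4*G*(5 + (0 + b))) = 2 + (G + 4*G*(5 + b)) = 2 + G + 4*G*(5 + b))
1/(Z + Y(317, -79)) = 1/(-2/165589 + (2 - 79 + 4*(-79)*(5 + 317))) = 1/(-2/165589 + (2 - 79 + 4*(-79)*322)) = 1/(-2/165589 + (2 - 79 - 101752)) = 1/(-2/165589 - 101829) = 1/(-16861762283/165589) = -165589/16861762283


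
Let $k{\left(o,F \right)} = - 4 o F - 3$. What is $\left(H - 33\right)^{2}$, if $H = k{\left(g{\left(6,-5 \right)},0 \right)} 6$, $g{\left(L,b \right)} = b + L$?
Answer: $2601$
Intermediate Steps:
$g{\left(L,b \right)} = L + b$
$k{\left(o,F \right)} = -3 - 4 F o$ ($k{\left(o,F \right)} = - 4 F o - 3 = -3 - 4 F o$)
$H = -18$ ($H = \left(-3 - 0 \left(6 - 5\right)\right) 6 = \left(-3 - 0 \cdot 1\right) 6 = \left(-3 + 0\right) 6 = \left(-3\right) 6 = -18$)
$\left(H - 33\right)^{2} = \left(-18 - 33\right)^{2} = \left(-51\right)^{2} = 2601$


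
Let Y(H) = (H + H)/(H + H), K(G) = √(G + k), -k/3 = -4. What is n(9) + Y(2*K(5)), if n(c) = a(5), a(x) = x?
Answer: 6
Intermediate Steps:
k = 12 (k = -3*(-4) = 12)
n(c) = 5
K(G) = √(12 + G) (K(G) = √(G + 12) = √(12 + G))
Y(H) = 1 (Y(H) = (2*H)/((2*H)) = (2*H)*(1/(2*H)) = 1)
n(9) + Y(2*K(5)) = 5 + 1 = 6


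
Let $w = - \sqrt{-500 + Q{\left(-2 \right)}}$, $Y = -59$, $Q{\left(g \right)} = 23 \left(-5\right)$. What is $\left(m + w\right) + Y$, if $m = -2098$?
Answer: $-2157 - i \sqrt{615} \approx -2157.0 - 24.799 i$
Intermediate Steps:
$Q{\left(g \right)} = -115$
$w = - i \sqrt{615}$ ($w = - \sqrt{-500 - 115} = - \sqrt{-615} = - i \sqrt{615} \approx - 24.799 i$)
$\left(m + w\right) + Y = \left(-2098 - i \sqrt{615}\right) - 59 = -2157 - i \sqrt{615}$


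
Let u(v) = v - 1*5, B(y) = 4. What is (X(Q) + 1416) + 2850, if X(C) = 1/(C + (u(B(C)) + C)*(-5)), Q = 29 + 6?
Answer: 575909/135 ≈ 4266.0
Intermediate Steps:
u(v) = -5 + v (u(v) = v - 5 = -5 + v)
Q = 35
X(C) = 1/(5 - 4*C) (X(C) = 1/(C + ((-5 + 4) + C)*(-5)) = 1/(C + (-1 + C)*(-5)) = 1/(C + (5 - 5*C)) = 1/(5 - 4*C))
(X(Q) + 1416) + 2850 = (-1/(-5 + 4*35) + 1416) + 2850 = (-1/(-5 + 140) + 1416) + 2850 = (-1/135 + 1416) + 2850 = 191159/135 + 2850 = 575909/135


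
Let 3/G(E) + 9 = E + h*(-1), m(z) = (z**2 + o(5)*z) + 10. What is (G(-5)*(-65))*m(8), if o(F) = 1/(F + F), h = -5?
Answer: 4862/3 ≈ 1620.7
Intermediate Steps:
o(F) = 1/(2*F)
m(z) = 10 + z**2 + z/10 (m(z) = (z**2 + ((1/2)/5)*z) + 10 = (z**2 + ((1/2)*(1/5))*z) + 10 = (z**2 + z/10) + 10 = 10 + z**2 + z/10)
G(E) = 3/(-4 + E) (G(E) = 3/(-9 + (E - 5*(-1))) = 3/(-9 + (E + 5)) = 3/(-9 + (5 + E)) = 3/(-4 + E))
(G(-5)*(-65))*m(8) = ((3/(-4 - 5))*(-65))*(10 + 8**2 + (1/10)*8) = ((3/(-9))*(-65))*(10 + 64 + 4/5) = ((3*(-1/9))*(-65))*(374/5) = -1/3*(-65)*(374/5) = (65/3)*(374/5) = 4862/3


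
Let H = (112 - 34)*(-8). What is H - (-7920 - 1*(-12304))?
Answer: -5008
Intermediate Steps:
H = -624 (H = 78*(-8) = -624)
H - (-7920 - 1*(-12304)) = -624 - (-7920 - 1*(-12304)) = -624 - (-7920 + 12304) = -624 - 1*4384 = -624 - 4384 = -5008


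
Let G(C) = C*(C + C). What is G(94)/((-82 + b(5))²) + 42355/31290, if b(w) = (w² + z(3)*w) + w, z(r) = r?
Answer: 122188175/8567202 ≈ 14.262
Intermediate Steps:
G(C) = 2*C² (G(C) = C*(2*C) = 2*C²)
b(w) = w² + 4*w (b(w) = (w² + 3*w) + w = w² + 4*w)
G(94)/((-82 + b(5))²) + 42355/31290 = (2*94²)/((-82 + 5*(4 + 5))²) + 42355/31290 = (2*8836)/((-82 + 5*9)²) + 42355*(1/31290) = 17672/((-82 + 45)²) + 8471/6258 = 17672/((-37)²) + 8471/6258 = 17672/1369 + 8471/6258 = 122188175/8567202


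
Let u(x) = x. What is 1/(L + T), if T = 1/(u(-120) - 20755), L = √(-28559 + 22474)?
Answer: -20875/2651633828126 - 435765625*I*√6085/2651633828126 ≈ -7.8725e-9 - 0.012819*I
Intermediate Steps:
L = I*√6085 (L = √(-6085) = I*√6085 ≈ 78.006*I)
T = -1/20875 (T = 1/(-120 - 20755) = 1/(-20875) = -1/20875 ≈ -4.7904e-5)
1/(L + T) = 1/(I*√6085 - 1/20875) = 1/(-1/20875 + I*√6085)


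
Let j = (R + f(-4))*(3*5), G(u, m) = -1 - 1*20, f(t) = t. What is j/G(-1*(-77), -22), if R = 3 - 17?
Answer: 90/7 ≈ 12.857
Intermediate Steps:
R = -14
G(u, m) = -21 (G(u, m) = -1 - 20 = -21)
j = -270 (j = (-14 - 4)*(3*5) = -18*15 = -270)
j/G(-1*(-77), -22) = -270/(-21) = -270*(-1/21) = 90/7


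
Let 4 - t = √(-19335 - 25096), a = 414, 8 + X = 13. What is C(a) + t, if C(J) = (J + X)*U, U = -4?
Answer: -1672 - I*√44431 ≈ -1672.0 - 210.79*I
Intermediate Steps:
X = 5 (X = -8 + 13 = 5)
C(J) = -20 - 4*J (C(J) = (J + 5)*(-4) = (5 + J)*(-4) = -20 - 4*J)
t = 4 - I*√44431 (t = 4 - √(-19335 - 25096) = 4 - √(-44431) = 4 - I*√44431 ≈ 4.0 - 210.79*I)
C(a) + t = (-20 - 4*414) + (4 - I*√44431) = (-20 - 1656) + (4 - I*√44431) = -1676 + (4 - I*√44431) = -1672 - I*√44431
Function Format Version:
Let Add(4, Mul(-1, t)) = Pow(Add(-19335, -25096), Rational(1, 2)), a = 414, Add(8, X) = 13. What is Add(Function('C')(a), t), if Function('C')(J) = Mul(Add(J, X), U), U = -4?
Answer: Add(-1672, Mul(-1, I, Pow(44431, Rational(1, 2)))) ≈ Add(-1672.0, Mul(-210.79, I))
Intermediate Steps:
X = 5 (X = Add(-8, 13) = 5)
Function('C')(J) = Add(-20, Mul(-4, J)) (Function('C')(J) = Mul(Add(J, 5), -4) = Mul(Add(5, J), -4) = Add(-20, Mul(-4, J)))
t = Add(4, Mul(-1, I, Pow(44431, Rational(1, 2)))) (t = Add(4, Mul(-1, Pow(Add(-19335, -25096), Rational(1, 2)))) = Add(4, Mul(-1, Pow(-44431, Rational(1, 2)))) = Add(4, Mul(-1, Mul(I, Pow(44431, Rational(1, 2))))) = Add(4, Mul(-1, I, Pow(44431, Rational(1, 2)))) ≈ Add(4.0000, Mul(-210.79, I)))
Add(Function('C')(a), t) = Add(Add(-20, Mul(-4, 414)), Add(4, Mul(-1, I, Pow(44431, Rational(1, 2))))) = Add(Add(-20, -1656), Add(4, Mul(-1, I, Pow(44431, Rational(1, 2))))) = Add(-1676, Add(4, Mul(-1, I, Pow(44431, Rational(1, 2))))) = Add(-1672, Mul(-1, I, Pow(44431, Rational(1, 2))))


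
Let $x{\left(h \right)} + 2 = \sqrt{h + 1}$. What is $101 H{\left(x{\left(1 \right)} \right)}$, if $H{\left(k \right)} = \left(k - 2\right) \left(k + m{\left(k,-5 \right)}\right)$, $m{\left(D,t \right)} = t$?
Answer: $3030 - 1111 \sqrt{2} \approx 1458.8$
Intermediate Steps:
$x{\left(h \right)} = -2 + \sqrt{1 + h}$ ($x{\left(h \right)} = -2 + \sqrt{h + 1} = -2 + \sqrt{1 + h}$)
$H{\left(k \right)} = \left(-5 + k\right) \left(-2 + k\right)$ ($H{\left(k \right)} = \left(k - 2\right) \left(k - 5\right) = \left(-2 + k\right) \left(-5 + k\right) = \left(-5 + k\right) \left(-2 + k\right)$)
$101 H{\left(x{\left(1 \right)} \right)} = 101 \left(10 + \left(-2 + \sqrt{1 + 1}\right)^{2} - 7 \left(-2 + \sqrt{1 + 1}\right)\right) = 101 \left(10 + \left(-2 + \sqrt{2}\right)^{2} - 7 \left(-2 + \sqrt{2}\right)\right) = 101 \left(10 + \left(-2 + \sqrt{2}\right)^{2} + \left(14 - 7 \sqrt{2}\right)\right) = 101 \left(24 + \left(-2 + \sqrt{2}\right)^{2} - 7 \sqrt{2}\right) = 2424 - 707 \sqrt{2} + 101 \left(-2 + \sqrt{2}\right)^{2}$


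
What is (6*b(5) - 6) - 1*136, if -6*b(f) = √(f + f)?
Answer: -142 - √10 ≈ -145.16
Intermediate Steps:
b(f) = -√2*√f/6 (b(f) = -√(f + f)/6 = -√2*√f/6)
(6*b(5) - 6) - 1*136 = (6*(-√2*√5/6) - 6) - 1*136 = (6*(-√10/6) - 6) - 136 = (-√10 - 6) - 136 = (-6 - √10) - 136 = -142 - √10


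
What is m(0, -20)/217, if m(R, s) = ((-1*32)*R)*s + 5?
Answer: 5/217 ≈ 0.023041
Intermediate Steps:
m(R, s) = 5 - 32*R*s (m(R, s) = (-32*R)*s + 5 = -32*R*s + 5 = 5 - 32*R*s)
m(0, -20)/217 = (5 - 32*0*(-20))/217 = (5 + 0)*(1/217) = 5*(1/217) = 5/217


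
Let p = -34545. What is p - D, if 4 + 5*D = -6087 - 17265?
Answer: -149369/5 ≈ -29874.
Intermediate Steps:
D = -23356/5 (D = -4/5 + (-6087 - 17265)/5 = -4/5 + (1/5)*(-23352) = -4/5 - 23352/5 = -23356/5 ≈ -4671.2)
p - D = -34545 - 1*(-23356/5) = -34545 + 23356/5 = -149369/5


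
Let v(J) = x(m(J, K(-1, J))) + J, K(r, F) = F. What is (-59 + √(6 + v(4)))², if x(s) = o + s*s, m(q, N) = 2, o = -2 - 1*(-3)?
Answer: (59 - √15)² ≈ 3039.0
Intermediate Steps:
o = 1 (o = -2 + 3 = 1)
x(s) = 1 + s² (x(s) = 1 + s*s = 1 + s²)
v(J) = 5 + J (v(J) = (1 + 2²) + J = (1 + 4) + J = 5 + J)
(-59 + √(6 + v(4)))² = (-59 + √(6 + (5 + 4)))² = (-59 + √(6 + 9))² = (-59 + √15)²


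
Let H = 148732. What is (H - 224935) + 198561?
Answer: 122358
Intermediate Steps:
(H - 224935) + 198561 = (148732 - 224935) + 198561 = -76203 + 198561 = 122358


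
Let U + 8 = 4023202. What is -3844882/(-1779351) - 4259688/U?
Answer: 563516149330/511333876221 ≈ 1.1021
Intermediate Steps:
U = 4023194 (U = -8 + 4023202 = 4023194)
-3844882/(-1779351) - 4259688/U = -3844882/(-1779351) - 4259688/4023194 = -3844882*(-1/1779351) - 4259688*1/4023194 = 3844882/1779351 - 2129844/2011597 = 563516149330/511333876221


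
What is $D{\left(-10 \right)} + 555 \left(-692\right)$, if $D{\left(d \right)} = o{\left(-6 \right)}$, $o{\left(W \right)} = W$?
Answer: $-384066$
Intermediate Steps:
$D{\left(d \right)} = -6$
$D{\left(-10 \right)} + 555 \left(-692\right) = -6 + 555 \left(-692\right) = -6 - 384060 = -384066$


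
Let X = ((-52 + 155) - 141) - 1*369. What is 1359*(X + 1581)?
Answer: 1595466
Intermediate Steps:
X = -407 (X = (103 - 141) - 369 = -38 - 369 = -407)
1359*(X + 1581) = 1359*(-407 + 1581) = 1359*1174 = 1595466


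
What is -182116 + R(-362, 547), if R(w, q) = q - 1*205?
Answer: -181774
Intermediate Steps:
R(w, q) = -205 + q (R(w, q) = q - 205 = -205 + q)
-182116 + R(-362, 547) = -182116 + (-205 + 547) = -182116 + 342 = -181774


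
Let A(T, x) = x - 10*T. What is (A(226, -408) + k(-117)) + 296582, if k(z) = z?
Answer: 293797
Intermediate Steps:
(A(226, -408) + k(-117)) + 296582 = ((-408 - 10*226) - 117) + 296582 = ((-408 - 2260) - 117) + 296582 = (-2668 - 117) + 296582 = -2785 + 296582 = 293797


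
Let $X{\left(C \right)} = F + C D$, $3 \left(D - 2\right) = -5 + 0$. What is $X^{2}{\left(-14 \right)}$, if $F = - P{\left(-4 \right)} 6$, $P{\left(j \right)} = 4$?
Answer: $\frac{7396}{9} \approx 821.78$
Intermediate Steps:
$D = \frac{1}{3}$ ($D = 2 + \frac{-5 + 0}{3} = 2 + \frac{1}{3} \left(-5\right) = 2 - \frac{5}{3} = \frac{1}{3} \approx 0.33333$)
$F = -24$ ($F = \left(-1\right) 4 \cdot 6 = \left(-4\right) 6 = -24$)
$X{\left(C \right)} = -24 + \frac{C}{3}$ ($X{\left(C \right)} = -24 + C \frac{1}{3} = -24 + \frac{C}{3}$)
$X^{2}{\left(-14 \right)} = \left(-24 + \frac{1}{3} \left(-14\right)\right)^{2} = \left(-24 - \frac{14}{3}\right)^{2} = \left(- \frac{86}{3}\right)^{2} = \frac{7396}{9}$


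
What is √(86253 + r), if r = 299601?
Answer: √385854 ≈ 621.17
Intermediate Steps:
√(86253 + r) = √(86253 + 299601) = √385854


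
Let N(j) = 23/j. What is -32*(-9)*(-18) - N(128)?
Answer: -663575/128 ≈ -5184.2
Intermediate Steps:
-32*(-9)*(-18) - N(128) = -32*(-9)*(-18) - 23/128 = 288*(-18) - 23/128 = -5184 - 1*23/128 = -5184 - 23/128 = -663575/128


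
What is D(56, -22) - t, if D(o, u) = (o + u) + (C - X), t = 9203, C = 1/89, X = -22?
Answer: -814082/89 ≈ -9147.0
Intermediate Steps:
C = 1/89 ≈ 0.011236
D(o, u) = 1959/89 + o + u (D(o, u) = (o + u) + (1/89 - 1*(-22)) = (o + u) + (1/89 + 22) = (o + u) + 1959/89 = 1959/89 + o + u)
D(56, -22) - t = (1959/89 + 56 - 22) - 1*9203 = 4985/89 - 9203 = -814082/89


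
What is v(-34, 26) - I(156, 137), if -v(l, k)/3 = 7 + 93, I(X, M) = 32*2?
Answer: -364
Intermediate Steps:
I(X, M) = 64
v(l, k) = -300 (v(l, k) = -3*(7 + 93) = -3*100 = -300)
v(-34, 26) - I(156, 137) = -300 - 1*64 = -300 - 64 = -364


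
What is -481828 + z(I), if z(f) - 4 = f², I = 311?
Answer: -385103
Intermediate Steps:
z(f) = 4 + f²
-481828 + z(I) = -481828 + (4 + 311²) = -481828 + (4 + 96721) = -481828 + 96725 = -385103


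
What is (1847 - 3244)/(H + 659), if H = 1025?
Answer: -1397/1684 ≈ -0.82957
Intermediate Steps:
(1847 - 3244)/(H + 659) = (1847 - 3244)/(1025 + 659) = -1397/1684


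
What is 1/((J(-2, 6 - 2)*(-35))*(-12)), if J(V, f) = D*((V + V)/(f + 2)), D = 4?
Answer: -1/1120 ≈ -0.00089286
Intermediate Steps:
J(V, f) = 8*V/(2 + f) (J(V, f) = 4*((V + V)/(f + 2)) = 4*((2*V)/(2 + f)) = 4*(2*V/(2 + f)) = 8*V/(2 + f))
1/((J(-2, 6 - 2)*(-35))*(-12)) = 1/(((8*(-2)/(2 + (6 - 2)))*(-35))*(-12)) = 1/(((8*(-2)/(2 + 4))*(-35))*(-12)) = 1/(((8*(-2)/6)*(-35))*(-12)) = 1/(((8*(-2)*(⅙))*(-35))*(-12)) = 1/(-8/3*(-35)*(-12)) = 1/((280/3)*(-12)) = 1/(-1120) = -1/1120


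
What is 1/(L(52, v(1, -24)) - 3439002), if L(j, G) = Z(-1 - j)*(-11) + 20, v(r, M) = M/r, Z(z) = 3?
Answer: -1/3439015 ≈ -2.9078e-7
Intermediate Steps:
L(j, G) = -13 (L(j, G) = 3*(-11) + 20 = -33 + 20 = -13)
1/(L(52, v(1, -24)) - 3439002) = 1/(-13 - 3439002) = 1/(-3439015) = -1/3439015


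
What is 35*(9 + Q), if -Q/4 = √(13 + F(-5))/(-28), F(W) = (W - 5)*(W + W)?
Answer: 315 + 5*√113 ≈ 368.15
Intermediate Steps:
F(W) = 2*W*(-5 + W) (F(W) = (-5 + W)*(2*W) = 2*W*(-5 + W))
Q = √113/7 (Q = -4*√(13 + 2*(-5)*(-5 - 5))/(-28) = -4*√(13 + 2*(-5)*(-10))*(-1)/28 = -4*√(13 + 100)*(-1)/28 = -4*√113*(-1)/28 = -(-1)*√113/7 = √113/7 ≈ 1.5186)
35*(9 + Q) = 35*(9 + √113/7) = 315 + 5*√113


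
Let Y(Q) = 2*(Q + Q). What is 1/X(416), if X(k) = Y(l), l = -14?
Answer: -1/56 ≈ -0.017857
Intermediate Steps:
Y(Q) = 4*Q (Y(Q) = 2*(2*Q) = 4*Q)
X(k) = -56 (X(k) = 4*(-14) = -56)
1/X(416) = 1/(-56) = -1/56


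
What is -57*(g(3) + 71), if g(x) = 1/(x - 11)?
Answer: -32319/8 ≈ -4039.9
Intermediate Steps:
g(x) = 1/(-11 + x)
-57*(g(3) + 71) = -57*(1/(-11 + 3) + 71) = -57*(1/(-8) + 71) = -57*(-1/8 + 71) = -57*567/8 = -32319/8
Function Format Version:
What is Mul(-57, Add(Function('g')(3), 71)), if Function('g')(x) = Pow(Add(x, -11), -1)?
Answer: Rational(-32319, 8) ≈ -4039.9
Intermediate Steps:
Function('g')(x) = Pow(Add(-11, x), -1)
Mul(-57, Add(Function('g')(3), 71)) = Mul(-57, Add(Pow(Add(-11, 3), -1), 71)) = Mul(-57, Add(Pow(-8, -1), 71)) = Mul(-57, Add(Rational(-1, 8), 71)) = Mul(-57, Rational(567, 8)) = Rational(-32319, 8)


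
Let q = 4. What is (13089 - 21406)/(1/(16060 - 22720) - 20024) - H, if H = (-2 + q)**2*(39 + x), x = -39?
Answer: 55391220/133359841 ≈ 0.41535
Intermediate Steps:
H = 0 (H = (-2 + 4)**2*(39 - 39) = 2**2*0 = 4*0 = 0)
(13089 - 21406)/(1/(16060 - 22720) - 20024) - H = (13089 - 21406)/(1/(16060 - 22720) - 20024) - 1*0 = -8317/(1/(-6660) - 20024) + 0 = -8317/(-1/6660 - 20024) + 0 = -8317/(-133359841/6660) + 0 = -8317*(-6660/133359841) + 0 = 55391220/133359841 + 0 = 55391220/133359841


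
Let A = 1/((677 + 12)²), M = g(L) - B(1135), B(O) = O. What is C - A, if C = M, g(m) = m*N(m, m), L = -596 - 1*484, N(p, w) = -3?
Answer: 999287704/474721 ≈ 2105.0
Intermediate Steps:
L = -1080 (L = -596 - 484 = -1080)
g(m) = -3*m (g(m) = m*(-3) = -3*m)
M = 2105 (M = -3*(-1080) - 1*1135 = 3240 - 1135 = 2105)
C = 2105
A = 1/474721 (A = 1/(689²) = 1/474721 ≈ 2.1065e-6)
C - A = 2105 - 1*1/474721 = 2105 - 1/474721 = 999287704/474721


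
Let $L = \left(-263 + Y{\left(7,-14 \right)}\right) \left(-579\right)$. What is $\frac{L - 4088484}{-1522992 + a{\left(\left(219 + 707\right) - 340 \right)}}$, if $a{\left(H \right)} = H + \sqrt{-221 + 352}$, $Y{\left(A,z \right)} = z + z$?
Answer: $\frac{1193564781594}{463544005741} + \frac{783999 \sqrt{131}}{463544005741} \approx 2.5749$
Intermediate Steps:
$Y{\left(A,z \right)} = 2 z$
$L = 168489$ ($L = \left(-263 + 2 \left(-14\right)\right) \left(-579\right) = \left(-263 - 28\right) \left(-579\right) = \left(-291\right) \left(-579\right) = 168489$)
$a{\left(H \right)} = H + \sqrt{131}$
$\frac{L - 4088484}{-1522992 + a{\left(\left(219 + 707\right) - 340 \right)}} = \frac{168489 - 4088484}{-1522992 + \left(\left(\left(219 + 707\right) - 340\right) + \sqrt{131}\right)} = - \frac{3919995}{-1522992 + \left(\left(926 - 340\right) + \sqrt{131}\right)} = - \frac{3919995}{-1522992 + \left(586 + \sqrt{131}\right)} = - \frac{3919995}{-1522406 + \sqrt{131}}$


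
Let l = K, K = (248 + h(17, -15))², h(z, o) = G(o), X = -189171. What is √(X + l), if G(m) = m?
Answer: I*√134882 ≈ 367.26*I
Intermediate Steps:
h(z, o) = o
K = 54289 (K = (248 - 15)² = 233² = 54289)
l = 54289
√(X + l) = √(-189171 + 54289) = √(-134882) = I*√134882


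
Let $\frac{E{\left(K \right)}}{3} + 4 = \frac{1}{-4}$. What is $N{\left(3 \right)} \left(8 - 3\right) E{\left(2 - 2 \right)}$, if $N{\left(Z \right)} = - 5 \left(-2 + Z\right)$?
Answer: $\frac{1275}{4} \approx 318.75$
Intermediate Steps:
$E{\left(K \right)} = - \frac{51}{4}$ ($E{\left(K \right)} = -12 + \frac{3}{-4} = -12 + 3 \left(- \frac{1}{4}\right) = -12 - \frac{3}{4} = - \frac{51}{4}$)
$N{\left(Z \right)} = 10 - 5 Z$
$N{\left(3 \right)} \left(8 - 3\right) E{\left(2 - 2 \right)} = \left(10 - 15\right) \left(8 - 3\right) \left(- \frac{51}{4}\right) = \left(10 - 15\right) 5 \left(- \frac{51}{4}\right) = \left(-5\right) 5 \left(- \frac{51}{4}\right) = \left(-25\right) \left(- \frac{51}{4}\right) = \frac{1275}{4}$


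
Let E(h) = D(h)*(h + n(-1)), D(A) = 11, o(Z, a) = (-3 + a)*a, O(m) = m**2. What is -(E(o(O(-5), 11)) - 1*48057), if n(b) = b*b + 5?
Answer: 47023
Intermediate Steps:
n(b) = 5 + b**2 (n(b) = b**2 + 5 = 5 + b**2)
o(Z, a) = a*(-3 + a)
E(h) = 66 + 11*h (E(h) = 11*(h + (5 + (-1)**2)) = 11*(h + (5 + 1)) = 11*(h + 6) = 11*(6 + h) = 66 + 11*h)
-(E(o(O(-5), 11)) - 1*48057) = -((66 + 11*(11*(-3 + 11))) - 1*48057) = -((66 + 11*(11*8)) - 48057) = -((66 + 11*88) - 48057) = -((66 + 968) - 48057) = -(1034 - 48057) = -1*(-47023) = 47023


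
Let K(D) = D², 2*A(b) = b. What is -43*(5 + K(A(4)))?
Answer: -387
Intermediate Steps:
A(b) = b/2
-43*(5 + K(A(4))) = -43*(5 + ((½)*4)²) = -43*(5 + 2²) = -43*(5 + 4) = -43*9 = -387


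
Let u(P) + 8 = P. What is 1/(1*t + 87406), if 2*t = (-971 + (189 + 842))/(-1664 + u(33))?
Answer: 1639/143258404 ≈ 1.1441e-5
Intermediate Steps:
u(P) = -8 + P
t = -30/1639 (t = ((-971 + (189 + 842))/(-1664 + (-8 + 33)))/2 = ((-971 + 1031)/(-1664 + 25))/2 = (60/(-1639))/2 = (60*(-1/1639))/2 = (½)*(-60/1639) = -30/1639 ≈ -0.018304)
1/(1*t + 87406) = 1/(1*(-30/1639) + 87406) = 1/(-30/1639 + 87406) = 1/(143258404/1639) = 1639/143258404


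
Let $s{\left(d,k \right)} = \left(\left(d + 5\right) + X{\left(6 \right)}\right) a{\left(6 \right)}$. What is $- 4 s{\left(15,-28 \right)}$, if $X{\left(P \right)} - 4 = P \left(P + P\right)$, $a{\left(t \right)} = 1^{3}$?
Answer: $-384$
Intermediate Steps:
$a{\left(t \right)} = 1$
$X{\left(P \right)} = 4 + 2 P^{2}$ ($X{\left(P \right)} = 4 + P \left(P + P\right) = 4 + P 2 P = 4 + 2 P^{2}$)
$s{\left(d,k \right)} = 81 + d$ ($s{\left(d,k \right)} = \left(\left(d + 5\right) + \left(4 + 2 \cdot 6^{2}\right)\right) 1 = \left(\left(5 + d\right) + \left(4 + 2 \cdot 36\right)\right) 1 = \left(\left(5 + d\right) + \left(4 + 72\right)\right) 1 = \left(\left(5 + d\right) + 76\right) 1 = \left(81 + d\right) 1 = 81 + d$)
$- 4 s{\left(15,-28 \right)} = - 4 \left(81 + 15\right) = \left(-4\right) 96 = -384$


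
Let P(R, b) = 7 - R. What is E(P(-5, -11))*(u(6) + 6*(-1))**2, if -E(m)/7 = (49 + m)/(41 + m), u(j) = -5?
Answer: -51667/53 ≈ -974.85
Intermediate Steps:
E(m) = -7*(49 + m)/(41 + m)
E(P(-5, -11))*(u(6) + 6*(-1))**2 = (7*(-49 - (7 - 1*(-5)))/(41 + (7 - 1*(-5))))*(-5 + 6*(-1))**2 = (7*(-49 - (7 + 5))/(41 + (7 + 5)))*(-5 - 6)**2 = (7*(-49 - 1*12)/(41 + 12))*(-11)**2 = (7*(-49 - 12)/53)*121 = (7*(1/53)*(-61))*121 = -427/53*121 = -51667/53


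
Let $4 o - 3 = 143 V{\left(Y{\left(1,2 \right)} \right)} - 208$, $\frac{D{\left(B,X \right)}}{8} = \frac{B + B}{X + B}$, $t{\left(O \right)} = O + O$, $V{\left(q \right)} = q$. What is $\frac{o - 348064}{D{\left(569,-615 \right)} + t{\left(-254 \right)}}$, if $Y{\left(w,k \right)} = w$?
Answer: $\frac{1779073}{3608} \approx 493.09$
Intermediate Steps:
$t{\left(O \right)} = 2 O$
$D{\left(B,X \right)} = \frac{16 B}{B + X}$ ($D{\left(B,X \right)} = 8 \frac{B + B}{X + B} = 8 \frac{2 B}{B + X} = \frac{16 B}{B + X}$)
$o = - \frac{31}{2}$ ($o = \frac{3}{4} + \frac{143 \cdot 1 - 208}{4} = \frac{3}{4} + \frac{143 - 208}{4} = \frac{3}{4} + \frac{1}{4} \left(-65\right) = \frac{3}{4} - \frac{65}{4} = - \frac{31}{2} \approx -15.5$)
$\frac{o - 348064}{D{\left(569,-615 \right)} + t{\left(-254 \right)}} = \frac{- \frac{31}{2} - 348064}{16 \cdot 569 \frac{1}{569 - 615} + 2 \left(-254\right)} = - \frac{696159}{2 \left(16 \cdot 569 \frac{1}{-46} - 508\right)} = - \frac{696159}{2 \left(16 \cdot 569 \left(- \frac{1}{46}\right) - 508\right)} = - \frac{696159}{2 \left(- \frac{4552}{23} - 508\right)} = - \frac{696159}{2 \left(- \frac{16236}{23}\right)} = \left(- \frac{696159}{2}\right) \left(- \frac{23}{16236}\right) = \frac{1779073}{3608}$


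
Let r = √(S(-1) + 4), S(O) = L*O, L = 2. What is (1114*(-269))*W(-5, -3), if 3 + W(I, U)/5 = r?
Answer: 4494990 - 1498330*√2 ≈ 2.3760e+6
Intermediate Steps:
S(O) = 2*O
r = √2 (r = √(2*(-1) + 4) = √(-2 + 4) = √2 ≈ 1.4142)
W(I, U) = -15 + 5*√2
(1114*(-269))*W(-5, -3) = (1114*(-269))*(-15 + 5*√2) = -299666*(-15 + 5*√2) = 4494990 - 1498330*√2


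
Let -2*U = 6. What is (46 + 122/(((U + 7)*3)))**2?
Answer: 113569/36 ≈ 3154.7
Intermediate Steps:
U = -3 (U = -1/2*6 = -3)
(46 + 122/(((U + 7)*3)))**2 = (46 + 122/(((-3 + 7)*3)))**2 = (46 + 122/((4*3)))**2 = (46 + 122/12)**2 = (46 + 122*(1/12))**2 = (46 + 61/6)**2 = (337/6)**2 = 113569/36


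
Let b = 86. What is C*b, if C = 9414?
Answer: 809604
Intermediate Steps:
C*b = 9414*86 = 809604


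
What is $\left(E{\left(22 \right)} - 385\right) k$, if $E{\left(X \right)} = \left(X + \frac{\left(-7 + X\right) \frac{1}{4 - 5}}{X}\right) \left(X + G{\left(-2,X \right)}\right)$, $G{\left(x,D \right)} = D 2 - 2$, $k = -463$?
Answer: $- \frac{4987899}{11} \approx -4.5345 \cdot 10^{5}$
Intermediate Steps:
$G{\left(x,D \right)} = -2 + 2 D$ ($G{\left(x,D \right)} = 2 D - 2 = -2 + 2 D$)
$E{\left(X \right)} = \left(-2 + 3 X\right) \left(X + \frac{7 - X}{X}\right)$ ($E{\left(X \right)} = \left(X + \frac{\left(-7 + X\right) \frac{1}{4 - 5}}{X}\right) \left(X + \left(-2 + 2 X\right)\right) = \left(X + \frac{\left(-7 + X\right) \frac{1}{-1}}{X}\right) \left(-2 + 3 X\right) = \left(X + \frac{\left(-7 + X\right) \left(-1\right)}{X}\right) \left(-2 + 3 X\right) = \left(X + \frac{7 - X}{X}\right) \left(-2 + 3 X\right) = \left(-2 + 3 X\right) \left(X + \frac{7 - X}{X}\right)$)
$\left(E{\left(22 \right)} - 385\right) k = \left(\left(23 - \frac{14}{22} - 110 + 3 \cdot 22^{2}\right) - 385\right) \left(-463\right) = \left(\left(23 - \frac{7}{11} - 110 + 3 \cdot 484\right) - 385\right) \left(-463\right) = \left(\left(23 - \frac{7}{11} - 110 + 1452\right) - 385\right) \left(-463\right) = \left(\frac{15008}{11} - 385\right) \left(-463\right) = \frac{10773}{11} \left(-463\right) = - \frac{4987899}{11}$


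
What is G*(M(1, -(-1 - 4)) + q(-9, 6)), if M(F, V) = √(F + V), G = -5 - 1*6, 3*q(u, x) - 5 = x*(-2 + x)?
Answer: -319/3 - 11*√6 ≈ -133.28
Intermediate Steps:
q(u, x) = 5/3 + x*(-2 + x)/3 (q(u, x) = 5/3 + (x*(-2 + x))/3 = 5/3 + x*(-2 + x)/3)
G = -11 (G = -5 - 6 = -11)
G*(M(1, -(-1 - 4)) + q(-9, 6)) = -11*(√(1 - (-1 - 4)) + (5/3 - ⅔*6 + (⅓)*6²)) = -11*(√(1 - 1*(-5)) + (5/3 - 4 + (⅓)*36)) = -11*(√(1 + 5) + (5/3 - 4 + 12)) = -11*(√6 + 29/3) = -11*(29/3 + √6) = -319/3 - 11*√6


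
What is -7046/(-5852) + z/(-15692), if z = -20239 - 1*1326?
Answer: 59191053/22957396 ≈ 2.5783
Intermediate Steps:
z = -21565 (z = -20239 - 1326 = -21565)
-7046/(-5852) + z/(-15692) = -7046/(-5852) - 21565/(-15692) = -7046*(-1/5852) - 21565*(-1/15692) = 3523/2926 + 21565/15692 = 59191053/22957396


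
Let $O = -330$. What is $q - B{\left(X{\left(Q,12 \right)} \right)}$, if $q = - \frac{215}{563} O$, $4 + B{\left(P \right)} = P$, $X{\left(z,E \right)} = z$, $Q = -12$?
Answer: $\frac{79958}{563} \approx 142.02$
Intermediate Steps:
$B{\left(P \right)} = -4 + P$
$q = \frac{70950}{563}$ ($q = - \frac{215}{563} \left(-330\right) = \left(-215\right) \frac{1}{563} \left(-330\right) = \left(- \frac{215}{563}\right) \left(-330\right) = \frac{70950}{563} \approx 126.02$)
$q - B{\left(X{\left(Q,12 \right)} \right)} = \frac{70950}{563} - \left(-4 - 12\right) = \frac{70950}{563} - -16 = \frac{70950}{563} + 16 = \frac{79958}{563}$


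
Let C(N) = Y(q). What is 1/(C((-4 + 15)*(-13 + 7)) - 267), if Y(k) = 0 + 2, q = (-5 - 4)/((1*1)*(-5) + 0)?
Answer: -1/265 ≈ -0.0037736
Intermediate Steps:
q = 9/5 (q = -9/(1*(-5) + 0) = -9/(-5 + 0) = -9/(-5) = -9*(-⅕) = 9/5 ≈ 1.8000)
Y(k) = 2
C(N) = 2
1/(C((-4 + 15)*(-13 + 7)) - 267) = 1/(2 - 267) = 1/(-265) = -1/265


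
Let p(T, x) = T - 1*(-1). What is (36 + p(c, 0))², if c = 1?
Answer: 1444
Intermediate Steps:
p(T, x) = 1 + T (p(T, x) = T + 1 = 1 + T)
(36 + p(c, 0))² = (36 + (1 + 1))² = (36 + 2)² = 38² = 1444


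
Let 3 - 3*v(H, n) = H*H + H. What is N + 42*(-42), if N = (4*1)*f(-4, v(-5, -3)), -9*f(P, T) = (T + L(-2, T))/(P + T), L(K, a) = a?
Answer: -460540/261 ≈ -1764.5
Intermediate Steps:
v(H, n) = 1 - H/3 - H²/3 (v(H, n) = 1 - (H*H + H)/3 = 1 - (H² + H)/3 = 1 - (H + H²)/3 = 1 + (-H/3 - H²/3) = 1 - H/3 - H²/3)
f(P, T) = -2*T/(9*(P + T)) (f(P, T) = -(T + T)/(9*(P + T)) = -2*T/(9*(P + T)))
N = -136/261 (N = (4*1)*(-2*(1 - ⅓*(-5) - ⅓*(-5)²)/(9*(-4) + 9*(1 - ⅓*(-5) - ⅓*(-5)²))) = 4*(-2*(1 + 5/3 - ⅓*25)/(-36 + 9*(1 + 5/3 - ⅓*25))) = 4*(-2*(1 + 5/3 - 25/3)/(-36 + 9*(1 + 5/3 - 25/3))) = 4*(-2*(-17/3)/(-36 + 9*(-17/3))) = 4*(-2*(-17/3)/(-36 - 51)) = 4*(-2*(-17/3)/(-87)) = 4*(-2*(-17/3)*(-1/87)) = 4*(-34/261) = -136/261 ≈ -0.52107)
N + 42*(-42) = -136/261 + 42*(-42) = -136/261 - 1764 = -460540/261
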